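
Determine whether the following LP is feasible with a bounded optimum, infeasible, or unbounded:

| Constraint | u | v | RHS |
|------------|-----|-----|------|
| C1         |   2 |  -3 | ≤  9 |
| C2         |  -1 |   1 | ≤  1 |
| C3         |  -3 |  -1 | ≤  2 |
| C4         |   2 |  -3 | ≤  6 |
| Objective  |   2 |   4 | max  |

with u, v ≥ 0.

Unbounded (objective can increase without bound)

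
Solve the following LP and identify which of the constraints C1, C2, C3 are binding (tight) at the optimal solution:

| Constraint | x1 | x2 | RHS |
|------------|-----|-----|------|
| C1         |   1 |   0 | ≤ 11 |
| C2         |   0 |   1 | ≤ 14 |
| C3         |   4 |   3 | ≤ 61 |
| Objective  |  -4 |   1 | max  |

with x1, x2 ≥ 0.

At x1 = 0, x2 = 14, compute slack b - a·x for each constraint:
  C1: 11 − 0 = 11  (slack)
  C2: 14 − 14 = 0  (binding)
  C3: 61 − 42 = 19  (slack)

Optimal: x1 = 0, x2 = 14
Binding: C2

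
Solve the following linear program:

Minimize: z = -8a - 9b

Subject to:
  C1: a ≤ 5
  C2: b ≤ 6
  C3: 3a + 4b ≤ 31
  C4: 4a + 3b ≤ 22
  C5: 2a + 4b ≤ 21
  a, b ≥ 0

Evaluate the objective at each vertex of the feasible region:
  z(0, 0) = 0
  z(5, 0) = -40
  z(5, 0.6667) = -46
  z(2.5, 4) = -56  ←
  z(0, 5.25) = -47.25
The minimum is at a = 2.5, b = 4.

a = 2.5, b = 4, z = -56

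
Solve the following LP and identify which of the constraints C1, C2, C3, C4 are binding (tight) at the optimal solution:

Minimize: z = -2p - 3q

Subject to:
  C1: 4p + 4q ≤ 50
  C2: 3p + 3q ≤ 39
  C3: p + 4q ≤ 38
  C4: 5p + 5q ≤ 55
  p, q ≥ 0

At p = 2, q = 9, compute slack b - a·x for each constraint:
  C1: 50 − 44 = 6  (slack)
  C2: 39 − 33 = 6  (slack)
  C3: 38 − 38 = 0  (binding)
  C4: 55 − 55 = 0  (binding)

Optimal: p = 2, q = 9
Binding: C3, C4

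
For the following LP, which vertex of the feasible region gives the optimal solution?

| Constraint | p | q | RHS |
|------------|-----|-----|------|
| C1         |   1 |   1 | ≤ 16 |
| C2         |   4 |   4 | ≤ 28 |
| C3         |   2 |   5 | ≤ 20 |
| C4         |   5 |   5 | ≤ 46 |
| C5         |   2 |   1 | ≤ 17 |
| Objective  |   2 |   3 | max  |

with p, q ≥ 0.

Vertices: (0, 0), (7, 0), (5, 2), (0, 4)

Evaluate the objective at each vertex of the feasible region:
  z(0, 0) = 0
  z(7, 0) = 14
  z(5, 2) = 16  ←
  z(0, 4) = 12
The maximum is at p = 5, q = 2.

(5, 2)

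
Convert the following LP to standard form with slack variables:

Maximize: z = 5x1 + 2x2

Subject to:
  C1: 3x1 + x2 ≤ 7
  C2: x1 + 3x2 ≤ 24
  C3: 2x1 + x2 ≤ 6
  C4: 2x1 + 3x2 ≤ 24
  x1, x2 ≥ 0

max z = 5x1 + 2x2

s.t.
  3x1 + x2 + s1 = 7
  x1 + 3x2 + s2 = 24
  2x1 + x2 + s3 = 6
  2x1 + 3x2 + s4 = 24
  x1, x2, s1, s2, s3, s4 ≥ 0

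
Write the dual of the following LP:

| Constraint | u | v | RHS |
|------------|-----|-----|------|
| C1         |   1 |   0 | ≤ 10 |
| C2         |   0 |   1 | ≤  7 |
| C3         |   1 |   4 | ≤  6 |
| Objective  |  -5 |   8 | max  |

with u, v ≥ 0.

Primal max cᵀx s.t. Ax ≤ b, x ≥ 0  →  Dual min bᵀy s.t. Aᵀy ≥ c, y ≥ 0.

Minimize: z = 10y1 + 7y2 + 6y3

Subject to:
  y1 + y3 ≥ -5
  y2 + 4y3 ≥ 8
  y1, y2, y3 ≥ 0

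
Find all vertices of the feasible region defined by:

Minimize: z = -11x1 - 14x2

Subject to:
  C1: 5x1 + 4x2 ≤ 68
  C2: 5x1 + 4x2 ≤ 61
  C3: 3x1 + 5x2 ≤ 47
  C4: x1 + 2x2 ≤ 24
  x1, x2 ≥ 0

(0, 0), (12.2, 0), (9, 4), (0, 9.4)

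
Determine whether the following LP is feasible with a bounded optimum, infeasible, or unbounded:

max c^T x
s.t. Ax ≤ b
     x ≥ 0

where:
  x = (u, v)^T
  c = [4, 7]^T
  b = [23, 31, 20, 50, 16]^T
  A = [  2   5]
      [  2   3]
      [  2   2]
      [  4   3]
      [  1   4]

Feasible with a bounded optimal solution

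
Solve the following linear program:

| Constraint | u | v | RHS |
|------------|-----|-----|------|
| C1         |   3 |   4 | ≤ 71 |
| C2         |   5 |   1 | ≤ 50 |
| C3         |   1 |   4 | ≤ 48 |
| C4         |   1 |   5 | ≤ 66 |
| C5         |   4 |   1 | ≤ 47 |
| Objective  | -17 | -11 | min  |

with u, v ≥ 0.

Evaluate the objective at each vertex of the feasible region:
  z(0, 0) = 0
  z(10, 0) = -170
  z(8, 10) = -246  ←
  z(0, 12) = -132
The minimum is at u = 8, v = 10.

u = 8, v = 10, z = -246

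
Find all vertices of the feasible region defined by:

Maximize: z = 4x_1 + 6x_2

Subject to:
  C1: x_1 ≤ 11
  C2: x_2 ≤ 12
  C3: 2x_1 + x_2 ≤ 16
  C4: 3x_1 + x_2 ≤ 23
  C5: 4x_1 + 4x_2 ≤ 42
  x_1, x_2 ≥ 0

(0, 0), (7.667, 0), (7, 2), (5.5, 5), (0, 10.5)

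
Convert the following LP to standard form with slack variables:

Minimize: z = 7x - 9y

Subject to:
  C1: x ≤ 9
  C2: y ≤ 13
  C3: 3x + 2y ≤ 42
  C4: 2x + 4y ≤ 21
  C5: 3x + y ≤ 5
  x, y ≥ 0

min z = 7x - 9y

s.t.
  x + s1 = 9
  y + s2 = 13
  3x + 2y + s3 = 42
  2x + 4y + s4 = 21
  3x + y + s5 = 5
  x, y, s1, s2, s3, s4, s5 ≥ 0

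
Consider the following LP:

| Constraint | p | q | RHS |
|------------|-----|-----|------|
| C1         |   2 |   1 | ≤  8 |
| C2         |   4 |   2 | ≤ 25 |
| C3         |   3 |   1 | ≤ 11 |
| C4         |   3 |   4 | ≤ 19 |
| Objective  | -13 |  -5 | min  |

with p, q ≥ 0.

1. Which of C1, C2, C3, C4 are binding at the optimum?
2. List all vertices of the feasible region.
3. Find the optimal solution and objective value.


1. C1, C3
2. (0, 0), (3.667, 0), (3, 2), (2.6, 2.8), (0, 4.75)
3. p = 3, q = 2, z = -49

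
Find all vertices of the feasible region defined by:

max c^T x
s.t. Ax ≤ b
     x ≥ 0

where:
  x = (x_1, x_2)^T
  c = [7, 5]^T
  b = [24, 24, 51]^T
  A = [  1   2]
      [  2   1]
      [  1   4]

(0, 0), (12, 0), (8, 8), (0, 12)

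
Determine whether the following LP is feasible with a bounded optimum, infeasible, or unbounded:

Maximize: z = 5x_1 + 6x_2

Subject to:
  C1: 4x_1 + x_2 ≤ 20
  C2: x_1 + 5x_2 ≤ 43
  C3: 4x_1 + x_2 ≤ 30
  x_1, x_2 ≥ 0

Feasible with a bounded optimal solution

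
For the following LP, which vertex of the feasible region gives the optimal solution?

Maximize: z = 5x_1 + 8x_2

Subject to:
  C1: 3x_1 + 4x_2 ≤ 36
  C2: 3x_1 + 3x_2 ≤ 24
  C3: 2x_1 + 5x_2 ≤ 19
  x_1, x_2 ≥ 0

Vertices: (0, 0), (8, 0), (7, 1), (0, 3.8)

Evaluate the objective at each vertex of the feasible region:
  z(0, 0) = 0
  z(8, 0) = 40
  z(7, 1) = 43  ←
  z(0, 3.8) = 30.4
The maximum is at x_1 = 7, x_2 = 1.

(7, 1)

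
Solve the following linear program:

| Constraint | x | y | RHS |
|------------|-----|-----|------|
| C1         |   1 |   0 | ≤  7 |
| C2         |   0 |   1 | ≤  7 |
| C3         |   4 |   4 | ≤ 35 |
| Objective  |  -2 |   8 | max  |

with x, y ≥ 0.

Evaluate the objective at each vertex of the feasible region:
  z(0, 0) = 0
  z(7, 0) = -14
  z(7, 1.75) = 0
  z(1.75, 7) = 52.5
  z(0, 7) = 56  ←
The maximum is at x = 0, y = 7.

x = 0, y = 7, z = 56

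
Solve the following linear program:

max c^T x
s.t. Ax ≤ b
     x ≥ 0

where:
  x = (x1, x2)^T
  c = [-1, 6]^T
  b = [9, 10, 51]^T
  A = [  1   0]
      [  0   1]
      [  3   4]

Evaluate the objective at each vertex of the feasible region:
  z(0, 0) = 0
  z(9, 0) = -9
  z(9, 6) = 27
  z(3.667, 10) = 56.33
  z(0, 10) = 60  ←
The maximum is at x1 = 0, x2 = 10.

x1 = 0, x2 = 10, z = 60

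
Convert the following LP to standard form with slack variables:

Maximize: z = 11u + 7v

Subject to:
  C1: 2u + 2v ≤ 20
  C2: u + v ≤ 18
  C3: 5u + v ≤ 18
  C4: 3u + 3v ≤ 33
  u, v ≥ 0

max z = 11u + 7v

s.t.
  2u + 2v + s1 = 20
  u + v + s2 = 18
  5u + v + s3 = 18
  3u + 3v + s4 = 33
  u, v, s1, s2, s3, s4 ≥ 0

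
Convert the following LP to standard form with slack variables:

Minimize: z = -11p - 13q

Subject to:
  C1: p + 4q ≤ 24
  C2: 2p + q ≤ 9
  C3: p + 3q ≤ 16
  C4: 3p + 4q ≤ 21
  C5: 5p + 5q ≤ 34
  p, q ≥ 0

min z = -11p - 13q

s.t.
  p + 4q + s1 = 24
  2p + q + s2 = 9
  p + 3q + s3 = 16
  3p + 4q + s4 = 21
  5p + 5q + s5 = 34
  p, q, s1, s2, s3, s4, s5 ≥ 0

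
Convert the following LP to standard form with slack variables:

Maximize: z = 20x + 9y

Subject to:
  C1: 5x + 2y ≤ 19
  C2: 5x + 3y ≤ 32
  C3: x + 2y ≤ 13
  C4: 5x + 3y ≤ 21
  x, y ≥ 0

max z = 20x + 9y

s.t.
  5x + 2y + s1 = 19
  5x + 3y + s2 = 32
  x + 2y + s3 = 13
  5x + 3y + s4 = 21
  x, y, s1, s2, s3, s4 ≥ 0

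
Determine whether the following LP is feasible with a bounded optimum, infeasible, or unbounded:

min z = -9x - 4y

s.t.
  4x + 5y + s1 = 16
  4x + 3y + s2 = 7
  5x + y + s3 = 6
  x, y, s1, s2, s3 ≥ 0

Feasible with a bounded optimal solution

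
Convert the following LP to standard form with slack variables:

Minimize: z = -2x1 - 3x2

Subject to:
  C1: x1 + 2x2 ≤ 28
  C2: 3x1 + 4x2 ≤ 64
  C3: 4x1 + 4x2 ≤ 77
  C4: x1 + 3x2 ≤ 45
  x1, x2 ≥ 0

min z = -2x1 - 3x2

s.t.
  x1 + 2x2 + s1 = 28
  3x1 + 4x2 + s2 = 64
  4x1 + 4x2 + s3 = 77
  x1 + 3x2 + s4 = 45
  x1, x2, s1, s2, s3, s4 ≥ 0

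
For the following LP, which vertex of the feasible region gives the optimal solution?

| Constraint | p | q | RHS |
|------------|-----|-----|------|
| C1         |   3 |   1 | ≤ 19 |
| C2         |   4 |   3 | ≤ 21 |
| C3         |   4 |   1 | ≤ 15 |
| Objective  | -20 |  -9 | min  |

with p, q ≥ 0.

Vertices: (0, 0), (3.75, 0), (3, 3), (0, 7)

Evaluate the objective at each vertex of the feasible region:
  z(0, 0) = 0
  z(3.75, 0) = -75
  z(3, 3) = -87  ←
  z(0, 7) = -63
The minimum is at p = 3, q = 3.

(3, 3)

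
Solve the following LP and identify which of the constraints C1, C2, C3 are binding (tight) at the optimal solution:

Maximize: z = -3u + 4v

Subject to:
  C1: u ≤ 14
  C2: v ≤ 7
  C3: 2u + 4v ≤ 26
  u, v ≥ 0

At u = 0, v = 6.5, compute slack b - a·x for each constraint:
  C1: 14 − 0 = 14  (slack)
  C2: 7 − 6.5 = 0.5  (slack)
  C3: 26 − 26 = 0  (binding)

Optimal: u = 0, v = 6.5
Binding: C3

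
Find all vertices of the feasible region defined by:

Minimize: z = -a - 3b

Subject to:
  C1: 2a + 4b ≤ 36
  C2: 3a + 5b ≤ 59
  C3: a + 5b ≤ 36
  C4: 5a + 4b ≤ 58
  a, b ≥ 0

(0, 0), (11.6, 0), (7.333, 5.333), (6, 6), (0, 7.2)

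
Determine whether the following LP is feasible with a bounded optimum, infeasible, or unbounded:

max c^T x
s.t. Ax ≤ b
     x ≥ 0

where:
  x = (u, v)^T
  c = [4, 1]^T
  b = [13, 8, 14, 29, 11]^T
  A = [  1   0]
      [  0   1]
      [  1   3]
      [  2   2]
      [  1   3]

Feasible with a bounded optimal solution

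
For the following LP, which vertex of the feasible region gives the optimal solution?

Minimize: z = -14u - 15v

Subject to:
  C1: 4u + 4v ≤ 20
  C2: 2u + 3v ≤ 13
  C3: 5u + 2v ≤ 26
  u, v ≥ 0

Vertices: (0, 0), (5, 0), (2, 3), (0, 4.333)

Evaluate the objective at each vertex of the feasible region:
  z(0, 0) = 0
  z(5, 0) = -70
  z(2, 3) = -73  ←
  z(0, 4.333) = -65
The minimum is at u = 2, v = 3.

(2, 3)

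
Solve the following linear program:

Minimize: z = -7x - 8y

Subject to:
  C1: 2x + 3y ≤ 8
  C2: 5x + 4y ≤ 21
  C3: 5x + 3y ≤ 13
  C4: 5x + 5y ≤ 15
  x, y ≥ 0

Evaluate the objective at each vertex of the feasible region:
  z(0, 0) = 0
  z(2.6, 0) = -18.2
  z(2, 1) = -22
  z(1, 2) = -23  ←
  z(0, 2.667) = -21.33
The minimum is at x = 1, y = 2.

x = 1, y = 2, z = -23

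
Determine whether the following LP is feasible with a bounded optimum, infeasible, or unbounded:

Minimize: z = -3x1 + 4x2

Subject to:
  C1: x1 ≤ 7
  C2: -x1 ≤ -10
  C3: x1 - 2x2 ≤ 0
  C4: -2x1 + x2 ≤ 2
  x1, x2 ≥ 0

Infeasible (no feasible solution exists)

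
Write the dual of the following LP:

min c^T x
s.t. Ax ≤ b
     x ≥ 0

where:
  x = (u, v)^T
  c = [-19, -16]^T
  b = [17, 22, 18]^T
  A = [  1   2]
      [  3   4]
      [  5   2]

Primal min cᵀx s.t. Ax ≤ b, x ≥ 0  →  Dual max −bᵀy s.t. Aᵀy ≥ −c, y ≥ 0.

Maximize: z = -17y1 - 22y2 - 18y3

Subject to:
  y1 + 3y2 + 5y3 ≥ 19
  2y1 + 4y2 + 2y3 ≥ 16
  y1, y2, y3 ≥ 0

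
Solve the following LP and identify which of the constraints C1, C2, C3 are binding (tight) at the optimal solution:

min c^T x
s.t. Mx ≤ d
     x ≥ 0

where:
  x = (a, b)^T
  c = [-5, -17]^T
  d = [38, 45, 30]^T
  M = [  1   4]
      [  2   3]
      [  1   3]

At a = 6, b = 8, compute slack b - a·x for each constraint:
  C1: 38 − 38 = 0  (binding)
  C2: 45 − 36 = 9  (slack)
  C3: 30 − 30 = 0  (binding)

Optimal: a = 6, b = 8
Binding: C1, C3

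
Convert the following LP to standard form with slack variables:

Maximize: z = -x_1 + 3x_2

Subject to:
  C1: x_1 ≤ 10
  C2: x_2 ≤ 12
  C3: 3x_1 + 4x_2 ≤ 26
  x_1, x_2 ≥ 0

max z = -x_1 + 3x_2

s.t.
  x_1 + s1 = 10
  x_2 + s2 = 12
  3x_1 + 4x_2 + s3 = 26
  x_1, x_2, s1, s2, s3 ≥ 0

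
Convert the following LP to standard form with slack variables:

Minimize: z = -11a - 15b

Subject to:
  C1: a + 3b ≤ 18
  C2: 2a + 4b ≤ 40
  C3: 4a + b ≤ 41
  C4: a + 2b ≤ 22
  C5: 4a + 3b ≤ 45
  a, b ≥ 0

min z = -11a - 15b

s.t.
  a + 3b + s1 = 18
  2a + 4b + s2 = 40
  4a + b + s3 = 41
  a + 2b + s4 = 22
  4a + 3b + s5 = 45
  a, b, s1, s2, s3, s4, s5 ≥ 0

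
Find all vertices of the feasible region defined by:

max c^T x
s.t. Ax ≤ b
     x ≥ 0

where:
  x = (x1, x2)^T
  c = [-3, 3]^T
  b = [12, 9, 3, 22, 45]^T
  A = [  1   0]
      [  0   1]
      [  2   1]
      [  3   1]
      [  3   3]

(0, 0), (1.5, 0), (0, 3)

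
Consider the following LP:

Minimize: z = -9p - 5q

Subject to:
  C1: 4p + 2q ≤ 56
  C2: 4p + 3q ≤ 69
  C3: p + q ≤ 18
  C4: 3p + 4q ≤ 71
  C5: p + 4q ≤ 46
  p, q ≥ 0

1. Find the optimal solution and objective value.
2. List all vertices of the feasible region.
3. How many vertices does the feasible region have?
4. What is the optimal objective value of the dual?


1. p = 10, q = 8, z = -130
2. (0, 0), (14, 0), (10, 8), (8.667, 9.333), (0, 11.5)
3. 5
4. -130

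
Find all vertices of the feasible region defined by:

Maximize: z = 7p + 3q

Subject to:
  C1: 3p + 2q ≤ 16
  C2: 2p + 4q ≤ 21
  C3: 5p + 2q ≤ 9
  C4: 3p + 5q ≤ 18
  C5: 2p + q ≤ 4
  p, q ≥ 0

(0, 0), (1.8, 0), (1, 2), (0.2857, 3.429), (0, 3.6)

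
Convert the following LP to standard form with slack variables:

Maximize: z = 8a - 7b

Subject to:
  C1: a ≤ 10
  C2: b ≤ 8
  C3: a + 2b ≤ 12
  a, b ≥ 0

max z = 8a - 7b

s.t.
  a + s1 = 10
  b + s2 = 8
  a + 2b + s3 = 12
  a, b, s1, s2, s3 ≥ 0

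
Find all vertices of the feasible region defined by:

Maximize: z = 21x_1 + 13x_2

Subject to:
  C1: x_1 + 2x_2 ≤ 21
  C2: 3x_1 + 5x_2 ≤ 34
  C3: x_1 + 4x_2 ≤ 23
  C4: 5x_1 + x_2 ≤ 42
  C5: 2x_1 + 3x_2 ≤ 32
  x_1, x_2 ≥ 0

(0, 0), (8.4, 0), (8, 2), (3, 5), (0, 5.75)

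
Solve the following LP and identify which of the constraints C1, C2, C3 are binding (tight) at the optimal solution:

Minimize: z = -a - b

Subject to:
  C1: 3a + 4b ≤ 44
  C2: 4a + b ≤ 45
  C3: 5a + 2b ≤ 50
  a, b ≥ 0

At a = 8, b = 5, compute slack b - a·x for each constraint:
  C1: 44 − 44 = 0  (binding)
  C2: 45 − 37 = 8  (slack)
  C3: 50 − 50 = 0  (binding)

Optimal: a = 8, b = 5
Binding: C1, C3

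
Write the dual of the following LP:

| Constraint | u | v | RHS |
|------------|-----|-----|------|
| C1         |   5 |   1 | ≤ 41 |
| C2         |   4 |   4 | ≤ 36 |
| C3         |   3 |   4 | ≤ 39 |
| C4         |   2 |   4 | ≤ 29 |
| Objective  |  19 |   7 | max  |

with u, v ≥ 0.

Primal max cᵀx s.t. Ax ≤ b, x ≥ 0  →  Dual min bᵀy s.t. Aᵀy ≥ c, y ≥ 0.

Minimize: z = 41y1 + 36y2 + 39y3 + 29y4

Subject to:
  5y1 + 4y2 + 3y3 + 2y4 ≥ 19
  y1 + 4y2 + 4y3 + 4y4 ≥ 7
  y1, y2, y3, y4 ≥ 0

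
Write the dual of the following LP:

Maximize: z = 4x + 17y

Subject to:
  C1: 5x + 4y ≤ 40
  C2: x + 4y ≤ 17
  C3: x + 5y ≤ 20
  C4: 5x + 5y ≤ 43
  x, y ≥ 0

Primal max cᵀx s.t. Ax ≤ b, x ≥ 0  →  Dual min bᵀy s.t. Aᵀy ≥ c, y ≥ 0.

Minimize: z = 40y1 + 17y2 + 20y3 + 43y4

Subject to:
  5y1 + y2 + y3 + 5y4 ≥ 4
  4y1 + 4y2 + 5y3 + 5y4 ≥ 17
  y1, y2, y3, y4 ≥ 0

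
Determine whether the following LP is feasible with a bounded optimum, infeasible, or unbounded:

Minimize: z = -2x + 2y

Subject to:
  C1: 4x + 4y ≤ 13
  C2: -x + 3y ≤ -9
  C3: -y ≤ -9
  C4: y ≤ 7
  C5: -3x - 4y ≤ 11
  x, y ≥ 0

Infeasible (no feasible solution exists)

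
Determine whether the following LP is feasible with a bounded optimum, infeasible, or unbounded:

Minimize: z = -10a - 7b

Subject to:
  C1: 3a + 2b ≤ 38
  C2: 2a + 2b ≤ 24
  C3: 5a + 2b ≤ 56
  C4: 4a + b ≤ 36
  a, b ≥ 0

Feasible with a bounded optimal solution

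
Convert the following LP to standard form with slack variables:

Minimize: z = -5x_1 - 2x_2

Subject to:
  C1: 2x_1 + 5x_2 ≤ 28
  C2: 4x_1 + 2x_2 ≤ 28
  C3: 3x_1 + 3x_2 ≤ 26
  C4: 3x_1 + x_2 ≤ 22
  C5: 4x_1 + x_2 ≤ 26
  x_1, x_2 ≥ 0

min z = -5x_1 - 2x_2

s.t.
  2x_1 + 5x_2 + s1 = 28
  4x_1 + 2x_2 + s2 = 28
  3x_1 + 3x_2 + s3 = 26
  3x_1 + x_2 + s4 = 22
  4x_1 + x_2 + s5 = 26
  x_1, x_2, s1, s2, s3, s4, s5 ≥ 0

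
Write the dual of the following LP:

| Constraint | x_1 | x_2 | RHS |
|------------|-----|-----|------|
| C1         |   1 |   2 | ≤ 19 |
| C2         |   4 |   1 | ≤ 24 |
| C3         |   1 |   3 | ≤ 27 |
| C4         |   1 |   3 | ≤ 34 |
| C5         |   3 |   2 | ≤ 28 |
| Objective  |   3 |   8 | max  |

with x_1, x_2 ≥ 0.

Primal max cᵀx s.t. Ax ≤ b, x ≥ 0  →  Dual min bᵀy s.t. Aᵀy ≥ c, y ≥ 0.

Minimize: z = 19y1 + 24y2 + 27y3 + 34y4 + 28y5

Subject to:
  y1 + 4y2 + y3 + y4 + 3y5 ≥ 3
  2y1 + y2 + 3y3 + 3y4 + 2y5 ≥ 8
  y1, y2, y3, y4, y5 ≥ 0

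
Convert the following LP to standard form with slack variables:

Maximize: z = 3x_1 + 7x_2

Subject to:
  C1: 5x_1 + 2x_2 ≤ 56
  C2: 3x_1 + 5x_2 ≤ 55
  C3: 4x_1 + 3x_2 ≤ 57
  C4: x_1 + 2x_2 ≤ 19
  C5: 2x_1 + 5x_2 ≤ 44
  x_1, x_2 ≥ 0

max z = 3x_1 + 7x_2

s.t.
  5x_1 + 2x_2 + s1 = 56
  3x_1 + 5x_2 + s2 = 55
  4x_1 + 3x_2 + s3 = 57
  x_1 + 2x_2 + s4 = 19
  2x_1 + 5x_2 + s5 = 44
  x_1, x_2, s1, s2, s3, s4, s5 ≥ 0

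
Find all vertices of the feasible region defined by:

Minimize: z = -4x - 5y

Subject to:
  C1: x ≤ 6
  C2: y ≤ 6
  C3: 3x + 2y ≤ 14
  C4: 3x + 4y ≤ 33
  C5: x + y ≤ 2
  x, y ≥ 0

(0, 0), (2, 0), (0, 2)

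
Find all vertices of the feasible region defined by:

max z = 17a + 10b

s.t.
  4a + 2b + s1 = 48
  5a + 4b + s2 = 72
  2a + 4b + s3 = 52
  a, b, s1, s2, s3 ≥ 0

(0, 0), (12, 0), (8, 8), (6.667, 9.667), (0, 13)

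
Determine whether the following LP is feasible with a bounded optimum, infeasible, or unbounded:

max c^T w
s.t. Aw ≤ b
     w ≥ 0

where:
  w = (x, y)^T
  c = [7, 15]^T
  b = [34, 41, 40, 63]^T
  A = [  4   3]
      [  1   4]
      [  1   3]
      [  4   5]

Feasible with a bounded optimal solution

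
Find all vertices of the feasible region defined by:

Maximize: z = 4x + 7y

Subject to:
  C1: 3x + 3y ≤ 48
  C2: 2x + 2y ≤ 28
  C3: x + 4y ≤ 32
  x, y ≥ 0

(0, 0), (14, 0), (8, 6), (0, 8)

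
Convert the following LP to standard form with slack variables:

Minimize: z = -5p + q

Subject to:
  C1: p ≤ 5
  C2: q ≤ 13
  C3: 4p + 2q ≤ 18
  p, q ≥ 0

min z = -5p + q

s.t.
  p + s1 = 5
  q + s2 = 13
  4p + 2q + s3 = 18
  p, q, s1, s2, s3 ≥ 0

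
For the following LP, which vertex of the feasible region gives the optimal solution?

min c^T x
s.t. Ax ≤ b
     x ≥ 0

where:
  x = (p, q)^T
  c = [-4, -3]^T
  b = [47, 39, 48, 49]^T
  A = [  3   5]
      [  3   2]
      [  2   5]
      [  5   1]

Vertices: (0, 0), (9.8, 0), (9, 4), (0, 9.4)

Evaluate the objective at each vertex of the feasible region:
  z(0, 0) = 0
  z(9.8, 0) = -39.2
  z(9, 4) = -48  ←
  z(0, 9.4) = -28.2
The minimum is at p = 9, q = 4.

(9, 4)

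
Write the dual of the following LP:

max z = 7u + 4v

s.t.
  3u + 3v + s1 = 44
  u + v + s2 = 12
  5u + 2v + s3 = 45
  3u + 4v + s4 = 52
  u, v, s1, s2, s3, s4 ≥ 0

Primal max cᵀx s.t. Ax ≤ b, x ≥ 0  →  Dual min bᵀy s.t. Aᵀy ≥ c, y ≥ 0.

Minimize: z = 44y1 + 12y2 + 45y3 + 52y4

Subject to:
  3y1 + y2 + 5y3 + 3y4 ≥ 7
  3y1 + y2 + 2y3 + 4y4 ≥ 4
  y1, y2, y3, y4 ≥ 0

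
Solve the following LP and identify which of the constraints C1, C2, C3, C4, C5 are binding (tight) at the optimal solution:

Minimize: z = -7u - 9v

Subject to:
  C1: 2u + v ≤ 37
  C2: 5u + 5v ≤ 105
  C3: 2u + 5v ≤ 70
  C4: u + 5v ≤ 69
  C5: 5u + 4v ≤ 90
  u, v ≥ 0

At u = 10, v = 10, compute slack b - a·x for each constraint:
  C1: 37 − 30 = 7  (slack)
  C2: 105 − 100 = 5  (slack)
  C3: 70 − 70 = 0  (binding)
  C4: 69 − 60 = 9  (slack)
  C5: 90 − 90 = 0  (binding)

Optimal: u = 10, v = 10
Binding: C3, C5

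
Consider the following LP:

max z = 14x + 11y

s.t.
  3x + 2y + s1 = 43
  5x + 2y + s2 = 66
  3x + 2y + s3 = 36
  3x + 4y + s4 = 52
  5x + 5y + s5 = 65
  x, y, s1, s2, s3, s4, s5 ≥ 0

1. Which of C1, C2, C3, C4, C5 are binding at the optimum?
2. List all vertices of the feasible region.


1. C3, C5
2. (0, 0), (12, 0), (10, 3), (0, 13)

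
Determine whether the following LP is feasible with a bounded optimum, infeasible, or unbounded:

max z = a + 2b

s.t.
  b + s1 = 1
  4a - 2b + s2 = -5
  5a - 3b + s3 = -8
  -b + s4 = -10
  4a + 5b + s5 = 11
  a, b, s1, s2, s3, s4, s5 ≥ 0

Infeasible (no feasible solution exists)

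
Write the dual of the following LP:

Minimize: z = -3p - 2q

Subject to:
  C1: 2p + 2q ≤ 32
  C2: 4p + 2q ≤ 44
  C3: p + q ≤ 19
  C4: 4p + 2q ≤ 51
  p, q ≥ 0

Primal min cᵀx s.t. Ax ≤ b, x ≥ 0  →  Dual max −bᵀy s.t. Aᵀy ≥ −c, y ≥ 0.

Maximize: z = -32y1 - 44y2 - 19y3 - 51y4

Subject to:
  2y1 + 4y2 + y3 + 4y4 ≥ 3
  2y1 + 2y2 + y3 + 2y4 ≥ 2
  y1, y2, y3, y4 ≥ 0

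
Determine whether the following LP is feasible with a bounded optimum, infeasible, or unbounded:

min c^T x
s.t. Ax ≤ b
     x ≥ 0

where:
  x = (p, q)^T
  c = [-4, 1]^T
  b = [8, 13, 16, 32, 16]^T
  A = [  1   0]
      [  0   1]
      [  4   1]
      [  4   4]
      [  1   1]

Feasible with a bounded optimal solution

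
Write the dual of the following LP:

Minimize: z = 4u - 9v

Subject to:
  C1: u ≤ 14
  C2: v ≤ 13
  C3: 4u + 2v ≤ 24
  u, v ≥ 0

Primal min cᵀx s.t. Ax ≤ b, x ≥ 0  →  Dual max −bᵀy s.t. Aᵀy ≥ −c, y ≥ 0.

Maximize: z = -14y1 - 13y2 - 24y3

Subject to:
  y1 + 4y3 ≥ -4
  y2 + 2y3 ≥ 9
  y1, y2, y3 ≥ 0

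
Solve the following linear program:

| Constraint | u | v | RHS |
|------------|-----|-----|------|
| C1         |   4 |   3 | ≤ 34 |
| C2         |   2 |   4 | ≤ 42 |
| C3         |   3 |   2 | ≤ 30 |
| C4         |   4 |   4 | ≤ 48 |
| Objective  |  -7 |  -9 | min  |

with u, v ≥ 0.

Evaluate the objective at each vertex of the feasible region:
  z(0, 0) = 0
  z(8.5, 0) = -59.5
  z(1, 10) = -97  ←
  z(0, 10.5) = -94.5
The minimum is at u = 1, v = 10.

u = 1, v = 10, z = -97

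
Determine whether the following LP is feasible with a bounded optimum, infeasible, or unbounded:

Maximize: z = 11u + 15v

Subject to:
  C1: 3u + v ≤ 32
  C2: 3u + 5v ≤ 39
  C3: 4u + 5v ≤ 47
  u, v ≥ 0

Feasible with a bounded optimal solution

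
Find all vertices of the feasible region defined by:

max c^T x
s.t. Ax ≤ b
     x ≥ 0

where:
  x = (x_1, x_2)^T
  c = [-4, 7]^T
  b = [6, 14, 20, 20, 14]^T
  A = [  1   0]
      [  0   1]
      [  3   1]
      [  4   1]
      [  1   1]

(0, 0), (5, 0), (2, 12), (0, 14)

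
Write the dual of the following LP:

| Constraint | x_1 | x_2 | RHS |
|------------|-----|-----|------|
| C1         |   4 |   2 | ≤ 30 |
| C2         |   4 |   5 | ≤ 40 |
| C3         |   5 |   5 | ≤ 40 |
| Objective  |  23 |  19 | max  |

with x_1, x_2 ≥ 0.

Primal max cᵀx s.t. Ax ≤ b, x ≥ 0  →  Dual min bᵀy s.t. Aᵀy ≥ c, y ≥ 0.

Minimize: z = 30y1 + 40y2 + 40y3

Subject to:
  4y1 + 4y2 + 5y3 ≥ 23
  2y1 + 5y2 + 5y3 ≥ 19
  y1, y2, y3 ≥ 0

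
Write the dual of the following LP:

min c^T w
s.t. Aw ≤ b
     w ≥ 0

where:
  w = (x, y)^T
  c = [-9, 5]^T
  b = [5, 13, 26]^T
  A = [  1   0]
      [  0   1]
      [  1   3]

Primal min cᵀx s.t. Ax ≤ b, x ≥ 0  →  Dual max −bᵀy s.t. Aᵀy ≥ −c, y ≥ 0.

Maximize: z = -5y1 - 13y2 - 26y3

Subject to:
  y1 + y3 ≥ 9
  y2 + 3y3 ≥ -5
  y1, y2, y3 ≥ 0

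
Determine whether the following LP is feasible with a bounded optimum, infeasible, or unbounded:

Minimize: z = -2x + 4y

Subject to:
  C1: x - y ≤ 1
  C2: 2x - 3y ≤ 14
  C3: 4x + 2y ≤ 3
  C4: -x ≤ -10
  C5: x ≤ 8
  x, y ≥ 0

Infeasible (no feasible solution exists)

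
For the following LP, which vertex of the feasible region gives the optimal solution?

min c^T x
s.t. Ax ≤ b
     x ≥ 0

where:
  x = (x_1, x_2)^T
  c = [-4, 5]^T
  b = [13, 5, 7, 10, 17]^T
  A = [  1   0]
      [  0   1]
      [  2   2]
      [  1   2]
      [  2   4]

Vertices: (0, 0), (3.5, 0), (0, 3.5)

Evaluate the objective at each vertex of the feasible region:
  z(0, 0) = 0
  z(3.5, 0) = -14  ←
  z(0, 3.5) = 17.5
The minimum is at x_1 = 3.5, x_2 = 0.

(3.5, 0)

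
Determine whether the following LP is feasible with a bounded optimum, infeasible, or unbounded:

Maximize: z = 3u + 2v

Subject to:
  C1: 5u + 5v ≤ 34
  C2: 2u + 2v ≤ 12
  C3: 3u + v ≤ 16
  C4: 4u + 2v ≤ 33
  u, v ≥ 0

Feasible with a bounded optimal solution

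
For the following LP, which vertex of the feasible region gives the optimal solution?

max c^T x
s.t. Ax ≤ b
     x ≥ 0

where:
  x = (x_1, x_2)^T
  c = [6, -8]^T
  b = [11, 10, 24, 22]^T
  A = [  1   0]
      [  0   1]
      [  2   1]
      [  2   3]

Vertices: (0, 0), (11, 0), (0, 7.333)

Evaluate the objective at each vertex of the feasible region:
  z(0, 0) = 0
  z(11, 0) = 66  ←
  z(0, 7.333) = -58.67
The maximum is at x_1 = 11, x_2 = 0.

(11, 0)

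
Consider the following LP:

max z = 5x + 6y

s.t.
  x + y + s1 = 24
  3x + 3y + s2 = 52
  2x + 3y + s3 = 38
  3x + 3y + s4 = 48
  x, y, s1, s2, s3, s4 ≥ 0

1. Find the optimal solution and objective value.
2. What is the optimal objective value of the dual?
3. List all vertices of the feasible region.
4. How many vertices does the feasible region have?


1. x = 10, y = 6, z = 86
2. 86
3. (0, 0), (16, 0), (10, 6), (0, 12.67)
4. 4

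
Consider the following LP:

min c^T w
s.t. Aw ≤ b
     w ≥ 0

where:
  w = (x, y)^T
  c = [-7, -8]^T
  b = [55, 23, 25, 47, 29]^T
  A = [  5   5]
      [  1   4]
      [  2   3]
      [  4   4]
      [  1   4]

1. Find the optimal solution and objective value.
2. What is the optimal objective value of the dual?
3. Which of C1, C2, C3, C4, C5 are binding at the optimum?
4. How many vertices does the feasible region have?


1. x = 8, y = 3, z = -80
2. -80
3. C1, C3
4. 5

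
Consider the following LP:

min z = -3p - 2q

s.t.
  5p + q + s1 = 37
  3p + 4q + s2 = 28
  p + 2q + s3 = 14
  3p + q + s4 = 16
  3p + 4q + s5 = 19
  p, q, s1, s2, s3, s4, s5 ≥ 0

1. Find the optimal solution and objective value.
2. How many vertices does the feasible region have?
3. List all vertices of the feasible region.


1. p = 5, q = 1, z = -17
2. 4
3. (0, 0), (5.333, 0), (5, 1), (0, 4.75)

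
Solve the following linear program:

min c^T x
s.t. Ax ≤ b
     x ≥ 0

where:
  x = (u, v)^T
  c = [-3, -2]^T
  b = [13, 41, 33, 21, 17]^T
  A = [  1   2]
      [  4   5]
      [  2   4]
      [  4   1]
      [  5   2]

Evaluate the objective at each vertex of the feasible region:
  z(0, 0) = 0
  z(3.4, 0) = -10.2
  z(1, 6) = -15  ←
  z(0, 6.5) = -13
The minimum is at u = 1, v = 6.

u = 1, v = 6, z = -15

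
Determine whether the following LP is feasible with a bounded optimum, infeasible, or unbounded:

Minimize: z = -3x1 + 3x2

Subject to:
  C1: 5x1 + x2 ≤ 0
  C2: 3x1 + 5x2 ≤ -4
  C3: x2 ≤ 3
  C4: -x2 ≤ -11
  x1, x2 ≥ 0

Infeasible (no feasible solution exists)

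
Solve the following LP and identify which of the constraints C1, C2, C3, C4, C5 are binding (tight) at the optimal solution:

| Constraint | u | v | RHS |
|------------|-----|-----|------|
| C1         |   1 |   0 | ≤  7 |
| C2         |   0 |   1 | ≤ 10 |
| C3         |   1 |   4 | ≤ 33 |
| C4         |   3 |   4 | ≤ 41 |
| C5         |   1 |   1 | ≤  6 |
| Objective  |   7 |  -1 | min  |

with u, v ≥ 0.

At u = 0, v = 6, compute slack b - a·x for each constraint:
  C1: 7 − 0 = 7  (slack)
  C2: 10 − 6 = 4  (slack)
  C3: 33 − 24 = 9  (slack)
  C4: 41 − 24 = 17  (slack)
  C5: 6 − 6 = 0  (binding)

Optimal: u = 0, v = 6
Binding: C5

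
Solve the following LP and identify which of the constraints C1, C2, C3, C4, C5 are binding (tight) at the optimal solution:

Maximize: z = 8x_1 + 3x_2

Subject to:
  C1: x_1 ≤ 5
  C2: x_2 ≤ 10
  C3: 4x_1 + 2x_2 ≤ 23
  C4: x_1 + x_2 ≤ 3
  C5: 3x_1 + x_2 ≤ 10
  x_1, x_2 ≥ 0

At x_1 = 3, x_2 = 0, compute slack b - a·x for each constraint:
  C1: 5 − 3 = 2  (slack)
  C2: 10 − 0 = 10  (slack)
  C3: 23 − 12 = 11  (slack)
  C4: 3 − 3 = 0  (binding)
  C5: 10 − 9 = 1  (slack)

Optimal: x_1 = 3, x_2 = 0
Binding: C4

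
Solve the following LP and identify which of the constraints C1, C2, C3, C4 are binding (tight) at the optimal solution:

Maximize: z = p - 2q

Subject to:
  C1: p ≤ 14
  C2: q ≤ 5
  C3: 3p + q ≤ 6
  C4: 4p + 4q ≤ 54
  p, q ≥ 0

At p = 2, q = 0, compute slack b - a·x for each constraint:
  C1: 14 − 2 = 12  (slack)
  C2: 5 − 0 = 5  (slack)
  C3: 6 − 6 = 0  (binding)
  C4: 54 − 8 = 46  (slack)

Optimal: p = 2, q = 0
Binding: C3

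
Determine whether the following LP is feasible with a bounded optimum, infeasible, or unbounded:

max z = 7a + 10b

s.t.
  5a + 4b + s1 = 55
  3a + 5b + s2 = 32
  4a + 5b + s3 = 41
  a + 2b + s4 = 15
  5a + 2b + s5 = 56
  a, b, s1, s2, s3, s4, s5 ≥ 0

Feasible with a bounded optimal solution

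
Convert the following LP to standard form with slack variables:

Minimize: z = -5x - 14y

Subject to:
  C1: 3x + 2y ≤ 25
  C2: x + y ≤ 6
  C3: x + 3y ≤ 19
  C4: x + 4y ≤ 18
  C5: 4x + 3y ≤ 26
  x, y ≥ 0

min z = -5x - 14y

s.t.
  3x + 2y + s1 = 25
  x + y + s2 = 6
  x + 3y + s3 = 19
  x + 4y + s4 = 18
  4x + 3y + s5 = 26
  x, y, s1, s2, s3, s4, s5 ≥ 0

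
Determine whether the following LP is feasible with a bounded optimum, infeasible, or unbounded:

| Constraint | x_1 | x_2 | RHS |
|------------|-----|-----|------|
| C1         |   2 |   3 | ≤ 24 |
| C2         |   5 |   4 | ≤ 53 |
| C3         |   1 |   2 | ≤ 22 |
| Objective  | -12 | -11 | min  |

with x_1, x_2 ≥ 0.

Feasible with a bounded optimal solution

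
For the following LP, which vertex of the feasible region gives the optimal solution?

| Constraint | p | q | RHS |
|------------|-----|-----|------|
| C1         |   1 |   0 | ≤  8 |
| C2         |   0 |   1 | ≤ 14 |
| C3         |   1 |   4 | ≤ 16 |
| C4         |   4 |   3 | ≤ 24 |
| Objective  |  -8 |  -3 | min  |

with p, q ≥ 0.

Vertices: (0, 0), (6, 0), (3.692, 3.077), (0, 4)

Evaluate the objective at each vertex of the feasible region:
  z(0, 0) = 0
  z(6, 0) = -48  ←
  z(3.692, 3.077) = -38.77
  z(0, 4) = -12
The minimum is at p = 6, q = 0.

(6, 0)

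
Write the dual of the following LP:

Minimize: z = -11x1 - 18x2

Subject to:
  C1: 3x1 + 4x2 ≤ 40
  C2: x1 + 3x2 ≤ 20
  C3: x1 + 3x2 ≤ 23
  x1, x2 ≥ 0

Primal min cᵀx s.t. Ax ≤ b, x ≥ 0  →  Dual max −bᵀy s.t. Aᵀy ≥ −c, y ≥ 0.

Maximize: z = -40y1 - 20y2 - 23y3

Subject to:
  3y1 + y2 + y3 ≥ 11
  4y1 + 3y2 + 3y3 ≥ 18
  y1, y2, y3 ≥ 0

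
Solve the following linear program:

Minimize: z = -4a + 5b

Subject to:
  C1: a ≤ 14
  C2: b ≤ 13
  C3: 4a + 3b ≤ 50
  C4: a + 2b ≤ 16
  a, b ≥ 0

Evaluate the objective at each vertex of the feasible region:
  z(0, 0) = 0
  z(12.5, 0) = -50  ←
  z(10.4, 2.8) = -27.6
  z(0, 8) = 40
The minimum is at a = 12.5, b = 0.

a = 12.5, b = 0, z = -50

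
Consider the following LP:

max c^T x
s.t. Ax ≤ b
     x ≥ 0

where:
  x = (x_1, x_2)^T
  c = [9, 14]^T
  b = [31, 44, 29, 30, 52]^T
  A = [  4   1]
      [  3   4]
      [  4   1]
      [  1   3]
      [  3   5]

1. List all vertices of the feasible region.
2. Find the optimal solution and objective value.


1. (0, 0), (7.25, 0), (5.538, 6.846), (4, 8), (1.5, 9.5), (0, 10)
2. x_1 = 4, x_2 = 8, z = 148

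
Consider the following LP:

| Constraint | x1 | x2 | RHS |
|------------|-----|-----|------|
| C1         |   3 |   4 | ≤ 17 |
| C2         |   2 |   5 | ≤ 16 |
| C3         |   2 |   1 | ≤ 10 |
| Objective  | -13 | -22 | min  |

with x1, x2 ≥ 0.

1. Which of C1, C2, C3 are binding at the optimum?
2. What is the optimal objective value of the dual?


1. C1, C2
2. -83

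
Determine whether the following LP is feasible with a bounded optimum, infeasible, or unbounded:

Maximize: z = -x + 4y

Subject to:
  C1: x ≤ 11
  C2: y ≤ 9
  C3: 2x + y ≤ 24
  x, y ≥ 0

Feasible with a bounded optimal solution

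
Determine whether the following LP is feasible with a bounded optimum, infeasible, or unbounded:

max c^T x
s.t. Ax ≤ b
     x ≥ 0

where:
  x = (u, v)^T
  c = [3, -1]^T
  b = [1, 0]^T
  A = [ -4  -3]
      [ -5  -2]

Unbounded (objective can increase without bound)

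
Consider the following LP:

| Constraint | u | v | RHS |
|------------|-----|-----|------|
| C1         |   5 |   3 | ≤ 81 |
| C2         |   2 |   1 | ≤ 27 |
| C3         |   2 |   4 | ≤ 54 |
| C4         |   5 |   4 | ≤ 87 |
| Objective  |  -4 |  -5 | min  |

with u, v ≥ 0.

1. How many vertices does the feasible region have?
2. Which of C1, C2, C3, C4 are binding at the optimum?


1. 4
2. C2, C3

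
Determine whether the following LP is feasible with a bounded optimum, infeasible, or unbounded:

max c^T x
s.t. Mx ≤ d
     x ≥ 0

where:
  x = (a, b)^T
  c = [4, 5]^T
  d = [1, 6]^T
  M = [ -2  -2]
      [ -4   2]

Unbounded (objective can increase without bound)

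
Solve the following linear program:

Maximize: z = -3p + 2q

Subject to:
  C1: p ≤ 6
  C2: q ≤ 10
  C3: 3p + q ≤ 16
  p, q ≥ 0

Evaluate the objective at each vertex of the feasible region:
  z(0, 0) = 0
  z(5.333, 0) = -16
  z(2, 10) = 14
  z(0, 10) = 20  ←
The maximum is at p = 0, q = 10.

p = 0, q = 10, z = 20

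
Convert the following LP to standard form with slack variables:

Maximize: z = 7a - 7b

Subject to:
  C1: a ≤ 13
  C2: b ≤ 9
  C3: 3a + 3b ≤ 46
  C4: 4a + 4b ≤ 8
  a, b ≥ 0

max z = 7a - 7b

s.t.
  a + s1 = 13
  b + s2 = 9
  3a + 3b + s3 = 46
  4a + 4b + s4 = 8
  a, b, s1, s2, s3, s4 ≥ 0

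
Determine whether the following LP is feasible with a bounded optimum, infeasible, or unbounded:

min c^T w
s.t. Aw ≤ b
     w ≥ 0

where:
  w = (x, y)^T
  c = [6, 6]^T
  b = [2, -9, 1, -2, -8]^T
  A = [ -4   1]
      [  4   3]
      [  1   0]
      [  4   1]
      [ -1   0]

Infeasible (no feasible solution exists)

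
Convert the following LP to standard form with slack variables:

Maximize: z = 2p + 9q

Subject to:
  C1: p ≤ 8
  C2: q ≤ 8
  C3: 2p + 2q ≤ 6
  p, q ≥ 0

max z = 2p + 9q

s.t.
  p + s1 = 8
  q + s2 = 8
  2p + 2q + s3 = 6
  p, q, s1, s2, s3 ≥ 0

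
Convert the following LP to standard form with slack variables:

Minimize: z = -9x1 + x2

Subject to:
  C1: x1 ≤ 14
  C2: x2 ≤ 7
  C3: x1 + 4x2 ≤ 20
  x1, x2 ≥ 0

min z = -9x1 + x2

s.t.
  x1 + s1 = 14
  x2 + s2 = 7
  x1 + 4x2 + s3 = 20
  x1, x2, s1, s2, s3 ≥ 0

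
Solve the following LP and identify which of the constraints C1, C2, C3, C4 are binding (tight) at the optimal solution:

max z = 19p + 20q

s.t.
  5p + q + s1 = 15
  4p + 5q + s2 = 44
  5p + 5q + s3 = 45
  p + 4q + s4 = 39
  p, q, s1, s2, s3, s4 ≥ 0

At p = 1, q = 8, compute slack b - a·x for each constraint:
  C1: 15 − 13 = 2  (slack)
  C2: 44 − 44 = 0  (binding)
  C3: 45 − 45 = 0  (binding)
  C4: 39 − 33 = 6  (slack)

Optimal: p = 1, q = 8
Binding: C2, C3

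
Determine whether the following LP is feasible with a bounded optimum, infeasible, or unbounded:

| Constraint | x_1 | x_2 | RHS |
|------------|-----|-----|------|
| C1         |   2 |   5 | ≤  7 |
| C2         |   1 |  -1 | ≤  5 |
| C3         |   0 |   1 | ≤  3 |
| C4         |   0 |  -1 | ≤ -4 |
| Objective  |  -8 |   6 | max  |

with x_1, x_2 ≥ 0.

Infeasible (no feasible solution exists)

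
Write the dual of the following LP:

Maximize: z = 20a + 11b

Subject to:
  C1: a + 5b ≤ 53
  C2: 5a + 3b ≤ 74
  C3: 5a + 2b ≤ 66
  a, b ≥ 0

Primal max cᵀx s.t. Ax ≤ b, x ≥ 0  →  Dual min bᵀy s.t. Aᵀy ≥ c, y ≥ 0.

Minimize: z = 53y1 + 74y2 + 66y3

Subject to:
  y1 + 5y2 + 5y3 ≥ 20
  5y1 + 3y2 + 2y3 ≥ 11
  y1, y2, y3 ≥ 0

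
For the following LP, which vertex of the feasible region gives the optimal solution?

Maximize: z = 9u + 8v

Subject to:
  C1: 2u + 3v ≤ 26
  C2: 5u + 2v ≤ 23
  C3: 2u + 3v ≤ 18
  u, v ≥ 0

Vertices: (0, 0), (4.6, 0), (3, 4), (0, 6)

Evaluate the objective at each vertex of the feasible region:
  z(0, 0) = 0
  z(4.6, 0) = 41.4
  z(3, 4) = 59  ←
  z(0, 6) = 48
The maximum is at u = 3, v = 4.

(3, 4)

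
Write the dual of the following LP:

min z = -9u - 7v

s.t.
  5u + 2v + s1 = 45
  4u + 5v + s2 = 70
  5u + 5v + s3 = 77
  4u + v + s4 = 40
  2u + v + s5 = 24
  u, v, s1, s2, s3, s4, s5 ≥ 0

Primal min cᵀx s.t. Ax ≤ b, x ≥ 0  →  Dual max −bᵀy s.t. Aᵀy ≥ −c, y ≥ 0.

Maximize: z = -45y1 - 70y2 - 77y3 - 40y4 - 24y5

Subject to:
  5y1 + 4y2 + 5y3 + 4y4 + 2y5 ≥ 9
  2y1 + 5y2 + 5y3 + y4 + y5 ≥ 7
  y1, y2, y3, y4, y5 ≥ 0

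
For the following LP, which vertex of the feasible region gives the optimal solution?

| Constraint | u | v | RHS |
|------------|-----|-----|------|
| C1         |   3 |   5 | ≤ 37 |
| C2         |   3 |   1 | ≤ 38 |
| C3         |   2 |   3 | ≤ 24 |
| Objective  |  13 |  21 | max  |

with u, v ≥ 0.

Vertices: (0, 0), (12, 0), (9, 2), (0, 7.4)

Evaluate the objective at each vertex of the feasible region:
  z(0, 0) = 0
  z(12, 0) = 156
  z(9, 2) = 159  ←
  z(0, 7.4) = 155.4
The maximum is at u = 9, v = 2.

(9, 2)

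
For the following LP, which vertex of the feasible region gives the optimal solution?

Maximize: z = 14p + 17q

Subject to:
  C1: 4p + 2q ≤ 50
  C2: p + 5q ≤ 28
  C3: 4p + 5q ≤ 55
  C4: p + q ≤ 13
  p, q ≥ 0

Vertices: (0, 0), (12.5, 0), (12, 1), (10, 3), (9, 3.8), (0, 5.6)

Evaluate the objective at each vertex of the feasible region:
  z(0, 0) = 0
  z(12.5, 0) = 175
  z(12, 1) = 185
  z(10, 3) = 191  ←
  z(9, 3.8) = 190.6
  z(0, 5.6) = 95.2
The maximum is at p = 10, q = 3.

(10, 3)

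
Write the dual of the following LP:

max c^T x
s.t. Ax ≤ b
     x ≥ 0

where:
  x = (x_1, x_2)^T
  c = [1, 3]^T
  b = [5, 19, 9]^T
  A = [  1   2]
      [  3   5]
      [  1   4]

Primal max cᵀx s.t. Ax ≤ b, x ≥ 0  →  Dual min bᵀy s.t. Aᵀy ≥ c, y ≥ 0.

Minimize: z = 5y1 + 19y2 + 9y3

Subject to:
  y1 + 3y2 + y3 ≥ 1
  2y1 + 5y2 + 4y3 ≥ 3
  y1, y2, y3 ≥ 0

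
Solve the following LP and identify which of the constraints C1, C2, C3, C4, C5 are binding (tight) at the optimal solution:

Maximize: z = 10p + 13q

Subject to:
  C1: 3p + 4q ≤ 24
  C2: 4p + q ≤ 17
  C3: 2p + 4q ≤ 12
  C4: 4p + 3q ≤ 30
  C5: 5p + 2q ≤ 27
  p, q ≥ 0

At p = 4, q = 1, compute slack b - a·x for each constraint:
  C1: 24 − 16 = 8  (slack)
  C2: 17 − 17 = 0  (binding)
  C3: 12 − 12 = 0  (binding)
  C4: 30 − 19 = 11  (slack)
  C5: 27 − 22 = 5  (slack)

Optimal: p = 4, q = 1
Binding: C2, C3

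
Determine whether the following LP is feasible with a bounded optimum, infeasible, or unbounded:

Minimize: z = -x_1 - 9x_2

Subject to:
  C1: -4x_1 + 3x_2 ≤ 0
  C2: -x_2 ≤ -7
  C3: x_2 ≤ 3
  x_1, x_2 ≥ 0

Infeasible (no feasible solution exists)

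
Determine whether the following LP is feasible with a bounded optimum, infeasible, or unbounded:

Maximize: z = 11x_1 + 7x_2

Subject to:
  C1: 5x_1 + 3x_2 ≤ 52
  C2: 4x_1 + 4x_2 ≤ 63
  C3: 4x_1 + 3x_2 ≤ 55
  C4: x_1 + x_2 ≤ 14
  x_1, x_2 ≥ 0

Feasible with a bounded optimal solution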